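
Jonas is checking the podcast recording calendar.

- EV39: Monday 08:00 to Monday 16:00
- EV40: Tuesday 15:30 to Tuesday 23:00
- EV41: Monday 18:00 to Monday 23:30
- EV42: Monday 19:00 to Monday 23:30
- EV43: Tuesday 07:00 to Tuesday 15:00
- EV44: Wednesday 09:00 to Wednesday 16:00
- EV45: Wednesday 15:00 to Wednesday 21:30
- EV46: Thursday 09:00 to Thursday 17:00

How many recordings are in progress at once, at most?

Sort all start/end points and keep a running count:
Monday 08:00 start EV39 → 1
Monday 16:00 end EV39 → 0
Monday 18:00 start EV41 → 1
Monday 19:00 start EV42 → 2
Monday 23:30 end EV41 → 1
Monday 23:30 end EV42 → 0
Tuesday 07:00 start EV43 → 1
Tuesday 15:00 end EV43 → 0
Tuesday 15:30 start EV40 → 1
Tuesday 23:00 end EV40 → 0
Wednesday 09:00 start EV44 → 1
Wednesday 15:00 start EV45 → 2
Wednesday 16:00 end EV44 → 1
Wednesday 21:30 end EV45 → 0
Thursday 09:00 start EV46 → 1
Thursday 17:00 end EV46 → 0
Peak is 2, at Monday 19:00 (EV41, EV42).

2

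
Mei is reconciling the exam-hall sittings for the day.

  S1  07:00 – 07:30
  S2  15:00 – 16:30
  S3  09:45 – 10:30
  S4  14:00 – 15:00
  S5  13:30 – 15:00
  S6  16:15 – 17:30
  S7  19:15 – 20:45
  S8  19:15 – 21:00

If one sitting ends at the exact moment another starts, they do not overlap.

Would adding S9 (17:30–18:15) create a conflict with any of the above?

S1: ends 07:30 at or before S9 starts 17:30 → clear.
S3: ends 10:30 at or before S9 starts 17:30 → clear.
S5: ends 15:00 at or before S9 starts 17:30 → clear.
S4: ends 15:00 at or before S9 starts 17:30 → clear.
S2: ends 16:30 at or before S9 starts 17:30 → clear.
S6: ends 17:30 at or before S9 starts 17:30 → clear.
S7: starts 19:15 at or after S9 ends 18:15 → clear.
S8: starts 19:15 at or after S9 ends 18:15 → clear.

No — it doesn't clash with anything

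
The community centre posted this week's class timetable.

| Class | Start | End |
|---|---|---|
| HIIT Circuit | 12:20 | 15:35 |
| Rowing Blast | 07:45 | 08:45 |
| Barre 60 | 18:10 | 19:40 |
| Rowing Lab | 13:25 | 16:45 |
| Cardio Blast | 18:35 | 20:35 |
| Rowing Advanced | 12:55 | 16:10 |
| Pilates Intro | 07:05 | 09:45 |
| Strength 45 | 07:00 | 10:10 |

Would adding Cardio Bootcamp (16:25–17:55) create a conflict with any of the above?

Yes — it overlaps Rowing Lab

Strength 45: ends 10:10 at or before Cardio Bootcamp starts 16:25 → clear.
Pilates Intro: ends 09:45 at or before Cardio Bootcamp starts 16:25 → clear.
Rowing Blast: ends 08:45 at or before Cardio Bootcamp starts 16:25 → clear.
HIIT Circuit: ends 15:35 at or before Cardio Bootcamp starts 16:25 → clear.
Rowing Advanced: ends 16:10 at or before Cardio Bootcamp starts 16:25 → clear.
Rowing Lab: starts 13:25 before Cardio Bootcamp ends 17:55, and ends 16:45 after Cardio Bootcamp starts 16:25 → overlap.
Barre 60: starts 18:10 at or after Cardio Bootcamp ends 17:55 → clear.
Cardio Blast: starts 18:35 at or after Cardio Bootcamp ends 17:55 → clear.
Cardio Bootcamp overlaps Rowing Lab.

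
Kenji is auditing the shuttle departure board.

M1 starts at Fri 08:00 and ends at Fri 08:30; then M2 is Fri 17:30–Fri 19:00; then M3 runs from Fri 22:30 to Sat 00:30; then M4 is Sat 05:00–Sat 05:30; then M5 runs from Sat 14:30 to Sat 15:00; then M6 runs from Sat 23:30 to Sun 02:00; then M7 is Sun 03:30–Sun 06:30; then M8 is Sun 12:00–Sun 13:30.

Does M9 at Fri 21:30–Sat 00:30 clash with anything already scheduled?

M1: ends Fri 08:30 at or before M9 starts Fri 21:30 → clear.
M2: ends Fri 19:00 at or before M9 starts Fri 21:30 → clear.
M3: starts Fri 22:30 before M9 ends Sat 00:30, and ends Sat 00:30 after M9 starts Fri 21:30 → overlap.
M4: starts Sat 05:00 at or after M9 ends Sat 00:30 → clear.
M5: starts Sat 14:30 at or after M9 ends Sat 00:30 → clear.
M6: starts Sat 23:30 at or after M9 ends Sat 00:30 → clear.
M7: starts Sun 03:30 at or after M9 ends Sat 00:30 → clear.
M8: starts Sun 12:00 at or after M9 ends Sat 00:30 → clear.
M9 overlaps M3.

Yes — it overlaps M3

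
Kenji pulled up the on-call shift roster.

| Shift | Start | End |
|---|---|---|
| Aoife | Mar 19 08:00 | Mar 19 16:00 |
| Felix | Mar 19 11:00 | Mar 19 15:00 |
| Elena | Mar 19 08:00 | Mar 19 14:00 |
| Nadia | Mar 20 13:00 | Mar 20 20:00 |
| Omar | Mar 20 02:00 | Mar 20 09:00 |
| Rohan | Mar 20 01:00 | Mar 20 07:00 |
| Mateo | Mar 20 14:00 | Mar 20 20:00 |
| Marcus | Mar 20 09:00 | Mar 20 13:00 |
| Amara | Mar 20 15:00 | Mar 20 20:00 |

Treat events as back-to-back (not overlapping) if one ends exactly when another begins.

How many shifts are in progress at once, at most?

Sort all start/end points and keep a running count:
Mar 19 08:00 start Aoife → 1
Mar 19 08:00 start Elena → 2
Mar 19 11:00 start Felix → 3
Mar 19 14:00 end Elena → 2
Mar 19 15:00 end Felix → 1
Mar 19 16:00 end Aoife → 0
Mar 20 01:00 start Rohan → 1
Mar 20 02:00 start Omar → 2
Mar 20 07:00 end Rohan → 1
Mar 20 09:00 end Omar → 0
Mar 20 09:00 start Marcus → 1
Mar 20 13:00 end Marcus → 0
Mar 20 13:00 start Nadia → 1
Mar 20 14:00 start Mateo → 2
Mar 20 15:00 start Amara → 3
Mar 20 20:00 end Amara → 2
Mar 20 20:00 end Mateo → 1
Mar 20 20:00 end Nadia → 0
Peak is 3, at Mar 19 11:00 (Aoife, Elena, Felix).

3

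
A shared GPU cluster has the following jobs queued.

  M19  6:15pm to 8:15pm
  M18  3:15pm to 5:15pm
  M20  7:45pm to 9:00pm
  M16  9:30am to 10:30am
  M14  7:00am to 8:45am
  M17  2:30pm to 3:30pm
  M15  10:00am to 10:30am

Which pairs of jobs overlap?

M15 & M16, M17 & M18, M19 & M20

Sorted by start: M14, M16, M15, M17, M18, M19, M20.
M16 starts after M14 ends, so M14 has no further overlaps.
M15 starts before M16 ends → M16 and M15 overlap.
M17 starts after M16 ends, so M16 has no further overlaps.
M17 starts after M15 ends, so M15 has no further overlaps.
M18 starts before M17 ends → M17 and M18 overlap.
M19 starts after M17 ends, so M17 has no further overlaps.
M19 starts after M18 ends, so M18 has no further overlaps.
M20 starts before M19 ends → M19 and M20 overlap.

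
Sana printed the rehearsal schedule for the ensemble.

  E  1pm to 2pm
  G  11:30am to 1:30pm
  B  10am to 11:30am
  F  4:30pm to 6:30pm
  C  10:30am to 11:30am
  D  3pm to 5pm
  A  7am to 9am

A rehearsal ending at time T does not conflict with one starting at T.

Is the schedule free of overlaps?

No

Sorted by start: A, B, C, G, E, D, F.
B starts after A ends, so A has no further overlaps.
C starts before B ends → B and C overlap.
That's a conflict, so the schedule is not conflict-free.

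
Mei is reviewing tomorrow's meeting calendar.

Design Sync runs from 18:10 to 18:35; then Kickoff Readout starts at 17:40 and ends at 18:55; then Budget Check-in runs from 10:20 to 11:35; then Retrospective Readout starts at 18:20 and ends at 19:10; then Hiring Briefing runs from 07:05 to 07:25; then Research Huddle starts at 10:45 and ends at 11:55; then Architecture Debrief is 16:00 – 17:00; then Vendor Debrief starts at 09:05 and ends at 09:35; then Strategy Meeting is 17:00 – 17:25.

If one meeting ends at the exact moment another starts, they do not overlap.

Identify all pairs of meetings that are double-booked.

Sorted by start: Hiring Briefing, Vendor Debrief, Budget Check-in, Research Huddle, Architecture Debrief, Strategy Meeting, Kickoff Readout, Design Sync, Retrospective Readout.
Vendor Debrief starts after Hiring Briefing ends — done with Hiring Briefing.
Budget Check-in starts after Vendor Debrief ends — done with Vendor Debrief.
Research Huddle starts before Budget Check-in ends → Budget Check-in and Research Huddle overlap.
Architecture Debrief starts after Budget Check-in ends — done with Budget Check-in.
Architecture Debrief starts after Research Huddle ends — done with Research Huddle.
Strategy Meeting starts exactly when Architecture Debrief ends (back-to-back, no overlap) — done with Architecture Debrief.
Kickoff Readout starts after Strategy Meeting ends — done with Strategy Meeting.
Design Sync starts before Kickoff Readout ends → Kickoff Readout and Design Sync overlap.
Retrospective Readout starts before Kickoff Readout ends → Kickoff Readout and Retrospective Readout overlap.
Retrospective Readout starts before Design Sync ends → Design Sync and Retrospective Readout overlap.

Budget Check-in & Research Huddle, Design Sync & Kickoff Readout, Design Sync & Retrospective Readout, Kickoff Readout & Retrospective Readout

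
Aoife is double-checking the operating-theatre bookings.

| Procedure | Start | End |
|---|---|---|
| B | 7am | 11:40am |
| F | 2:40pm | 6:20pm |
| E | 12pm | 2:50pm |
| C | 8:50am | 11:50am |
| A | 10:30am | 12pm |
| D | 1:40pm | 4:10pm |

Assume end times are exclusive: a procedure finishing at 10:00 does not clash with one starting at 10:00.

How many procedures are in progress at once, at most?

3

Sweep the timeline, counting +1 at each start and −1 at each end (ends before starts at a tie):
7am start B → 1
8:50am start C → 2
10:30am start A → 3
11:40am end B → 2
11:50am end C → 1
12pm end A → 0
12pm start E → 1
1:40pm start D → 2
2:40pm start F → 3
2:50pm end E → 2
4:10pm end D → 1
6:20pm end F → 0
Peak is 3, at 10:30am (A, B, C).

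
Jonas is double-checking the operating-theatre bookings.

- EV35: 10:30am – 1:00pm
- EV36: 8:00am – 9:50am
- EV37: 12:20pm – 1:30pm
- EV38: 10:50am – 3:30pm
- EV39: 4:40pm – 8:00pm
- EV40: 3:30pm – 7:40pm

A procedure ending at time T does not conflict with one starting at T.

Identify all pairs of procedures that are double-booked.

EV35 & EV37, EV35 & EV38, EV37 & EV38, EV39 & EV40

Sorted by start: EV36, EV35, EV38, EV37, EV40, EV39.
EV35 starts after EV36 ends, so EV36 has no further overlaps.
EV38 starts before EV35 ends → EV35 and EV38 overlap.
EV37 starts before EV35 ends → EV35 and EV37 overlap.
EV40 starts after EV35 ends, so EV35 has no further overlaps.
EV37 starts before EV38 ends → EV38 and EV37 overlap.
EV40 starts exactly when EV38 ends (back-to-back, no overlap), so EV38 has no further overlaps.
EV40 starts after EV37 ends, so EV37 has no further overlaps.
EV39 starts before EV40 ends → EV40 and EV39 overlap.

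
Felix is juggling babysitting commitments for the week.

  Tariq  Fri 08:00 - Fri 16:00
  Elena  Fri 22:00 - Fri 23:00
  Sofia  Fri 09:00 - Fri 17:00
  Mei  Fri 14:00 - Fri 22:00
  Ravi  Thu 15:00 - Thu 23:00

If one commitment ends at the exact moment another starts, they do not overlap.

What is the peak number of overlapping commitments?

3

Walk through starts and ends in time order (an end at T is processed before a start at T):
Thu 15:00 start Ravi → 1
Thu 23:00 end Ravi → 0
Fri 08:00 start Tariq → 1
Fri 09:00 start Sofia → 2
Fri 14:00 start Mei → 3
Fri 16:00 end Tariq → 2
Fri 17:00 end Sofia → 1
Fri 22:00 end Mei → 0
Fri 22:00 start Elena → 1
Fri 23:00 end Elena → 0
Peak is 3, at Fri 14:00 (Mei, Sofia, Tariq).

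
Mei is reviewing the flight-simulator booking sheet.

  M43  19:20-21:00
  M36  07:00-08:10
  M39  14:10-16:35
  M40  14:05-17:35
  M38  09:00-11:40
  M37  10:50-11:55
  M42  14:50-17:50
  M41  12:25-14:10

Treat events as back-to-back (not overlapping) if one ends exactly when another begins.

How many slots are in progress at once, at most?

Sort all start/end points and keep a running count:
07:00 start M36 → 1
08:10 end M36 → 0
09:00 start M38 → 1
10:50 start M37 → 2
11:40 end M38 → 1
11:55 end M37 → 0
12:25 start M41 → 1
14:05 start M40 → 2
14:10 end M41 → 1
14:10 start M39 → 2
14:50 start M42 → 3
16:35 end M39 → 2
17:35 end M40 → 1
17:50 end M42 → 0
19:20 start M43 → 1
21:00 end M43 → 0
Peak is 3, at 14:50 (M39, M40, M42).

3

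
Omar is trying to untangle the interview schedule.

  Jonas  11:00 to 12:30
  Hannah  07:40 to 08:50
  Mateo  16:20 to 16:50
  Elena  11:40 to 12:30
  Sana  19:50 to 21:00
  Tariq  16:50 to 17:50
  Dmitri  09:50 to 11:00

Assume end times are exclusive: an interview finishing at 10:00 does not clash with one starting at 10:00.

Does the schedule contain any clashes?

Sorted by start: Hannah, Dmitri, Jonas, Elena, Mateo, Tariq, Sana.
Dmitri starts after Hannah ends; Hannah is clear from here.
Jonas starts exactly when Dmitri ends (back-to-back, no overlap); Dmitri is clear from here.
Elena starts before Jonas ends → Jonas and Elena overlap.
That's a conflict, so the schedule is not conflict-free.

Yes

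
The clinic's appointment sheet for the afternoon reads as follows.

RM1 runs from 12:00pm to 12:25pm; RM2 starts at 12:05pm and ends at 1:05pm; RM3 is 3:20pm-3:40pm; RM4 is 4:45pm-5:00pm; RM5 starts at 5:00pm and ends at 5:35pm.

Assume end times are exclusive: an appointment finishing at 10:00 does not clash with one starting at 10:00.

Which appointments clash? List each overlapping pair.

Sorted by start: RM1, RM2, RM3, RM4, RM5.
RM2 starts before RM1 ends → RM1 and RM2 overlap.
RM3 starts after RM1 ends, so nothing later overlaps RM1 either.
RM3 starts after RM2 ends, so nothing later overlaps RM2 either.
RM4 starts after RM3 ends, so nothing later overlaps RM3 either.
RM5 starts exactly when RM4 ends (back-to-back, no overlap).

RM1 & RM2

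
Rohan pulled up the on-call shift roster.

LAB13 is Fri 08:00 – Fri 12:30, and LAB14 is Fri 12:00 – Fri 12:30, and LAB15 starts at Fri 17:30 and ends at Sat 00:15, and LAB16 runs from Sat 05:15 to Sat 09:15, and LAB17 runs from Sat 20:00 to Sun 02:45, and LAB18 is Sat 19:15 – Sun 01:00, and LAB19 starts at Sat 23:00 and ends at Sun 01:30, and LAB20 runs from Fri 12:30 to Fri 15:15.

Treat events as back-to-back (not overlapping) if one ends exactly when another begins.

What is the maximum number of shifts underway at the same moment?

3

Walk through starts and ends in time order (an end at T is processed before a start at T):
Fri 08:00 start LAB13 → 1
Fri 12:00 start LAB14 → 2
Fri 12:30 end LAB13 → 1
Fri 12:30 end LAB14 → 0
Fri 12:30 start LAB20 → 1
Fri 15:15 end LAB20 → 0
Fri 17:30 start LAB15 → 1
Sat 00:15 end LAB15 → 0
Sat 05:15 start LAB16 → 1
Sat 09:15 end LAB16 → 0
Sat 19:15 start LAB18 → 1
Sat 20:00 start LAB17 → 2
Sat 23:00 start LAB19 → 3
Sun 01:00 end LAB18 → 2
Sun 01:30 end LAB19 → 1
Sun 02:45 end LAB17 → 0
Peak is 3, at Sat 23:00 (LAB17, LAB18, LAB19).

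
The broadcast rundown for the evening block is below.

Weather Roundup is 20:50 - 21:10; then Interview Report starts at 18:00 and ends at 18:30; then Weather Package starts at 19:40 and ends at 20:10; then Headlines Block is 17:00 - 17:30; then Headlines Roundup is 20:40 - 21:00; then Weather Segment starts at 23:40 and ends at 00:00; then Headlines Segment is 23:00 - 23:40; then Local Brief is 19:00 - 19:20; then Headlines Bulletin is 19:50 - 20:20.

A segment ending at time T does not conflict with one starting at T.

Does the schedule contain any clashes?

Yes

Sorted by start: Headlines Block, Interview Report, Local Brief, Weather Package, Headlines Bulletin, Headlines Roundup, Weather Roundup, Headlines Segment, Weather Segment.
Interview Report starts after Headlines Block ends, so nothing later overlaps Headlines Block either.
Local Brief starts after Interview Report ends, so nothing later overlaps Interview Report either.
Weather Package starts after Local Brief ends, so nothing later overlaps Local Brief either.
Headlines Bulletin starts before Weather Package ends → Weather Package and Headlines Bulletin overlap.
That's a conflict, so the schedule is not conflict-free.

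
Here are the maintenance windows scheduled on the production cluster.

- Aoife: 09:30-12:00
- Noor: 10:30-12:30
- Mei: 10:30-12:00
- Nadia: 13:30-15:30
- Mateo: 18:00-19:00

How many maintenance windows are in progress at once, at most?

3

Sweep the timeline, counting +1 at each start and −1 at each end (ends before starts at a tie):
09:30 start Aoife → 1
10:30 start Mei → 2
10:30 start Noor → 3
12:00 end Aoife → 2
12:00 end Mei → 1
12:30 end Noor → 0
13:30 start Nadia → 1
15:30 end Nadia → 0
18:00 start Mateo → 1
19:00 end Mateo → 0
Peak is 3, at 10:30 (Aoife, Mei, Noor).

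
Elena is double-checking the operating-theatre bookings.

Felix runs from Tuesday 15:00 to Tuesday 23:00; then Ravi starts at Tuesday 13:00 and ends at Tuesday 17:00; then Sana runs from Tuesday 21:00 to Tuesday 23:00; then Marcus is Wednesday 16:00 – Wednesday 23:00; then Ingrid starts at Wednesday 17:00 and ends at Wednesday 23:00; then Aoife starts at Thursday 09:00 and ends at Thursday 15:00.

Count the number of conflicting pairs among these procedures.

Sorted by start: Ravi, Felix, Sana, Marcus, Ingrid, Aoife.
Felix starts before Ravi ends → Ravi and Felix overlap.
Sana starts after Ravi ends, so nothing later overlaps Ravi either.
Sana starts before Felix ends → Felix and Sana overlap.
Marcus starts after Felix ends, so nothing later overlaps Felix either.
Marcus starts after Sana ends, so nothing later overlaps Sana either.
Ingrid starts before Marcus ends → Marcus and Ingrid overlap.
Aoife starts after Marcus ends.
Aoife starts after Ingrid ends.
Overlapping pairs: Felix & Ravi, Felix & Sana, Ingrid & Marcus — 3 in total.

3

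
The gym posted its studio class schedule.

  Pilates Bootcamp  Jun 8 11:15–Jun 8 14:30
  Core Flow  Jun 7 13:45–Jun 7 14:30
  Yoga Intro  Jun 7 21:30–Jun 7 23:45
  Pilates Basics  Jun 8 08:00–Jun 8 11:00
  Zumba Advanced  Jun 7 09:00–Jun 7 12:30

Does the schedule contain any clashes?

No

Sorted by start: Zumba Advanced, Core Flow, Yoga Intro, Pilates Basics, Pilates Bootcamp.
Core Flow starts after Zumba Advanced ends, so nothing later overlaps Zumba Advanced either.
Yoga Intro starts after Core Flow ends, so nothing later overlaps Core Flow either.
Pilates Basics starts after Yoga Intro ends, so nothing later overlaps Yoga Intro either.
Pilates Bootcamp starts after Pilates Basics ends.
Every pair is clear; the schedule has no overlaps.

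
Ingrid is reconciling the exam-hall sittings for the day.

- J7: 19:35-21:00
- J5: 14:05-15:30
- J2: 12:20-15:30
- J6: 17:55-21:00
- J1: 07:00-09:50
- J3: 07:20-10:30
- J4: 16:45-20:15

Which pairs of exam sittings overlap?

J1 & J3, J2 & J5, J4 & J6, J4 & J7, J6 & J7

Sorted by start: J1, J3, J2, J5, J4, J6, J7.
J3 starts before J1 ends → J1 and J3 overlap.
J2 starts after J1 ends, so J1 has no further overlaps.
J2 starts after J3 ends, so J3 has no further overlaps.
J5 starts before J2 ends → J2 and J5 overlap.
J4 starts after J2 ends, so J2 has no further overlaps.
J4 starts after J5 ends, so J5 has no further overlaps.
J6 starts before J4 ends → J4 and J6 overlap.
J7 starts before J4 ends → J4 and J7 overlap.
J7 starts before J6 ends → J6 and J7 overlap.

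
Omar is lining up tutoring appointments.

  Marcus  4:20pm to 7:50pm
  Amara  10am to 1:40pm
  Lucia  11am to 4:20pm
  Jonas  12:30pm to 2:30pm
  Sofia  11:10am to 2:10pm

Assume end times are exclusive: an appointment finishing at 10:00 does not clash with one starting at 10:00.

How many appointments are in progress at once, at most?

Walk through starts and ends in time order (an end at T is processed before a start at T):
10am start Amara → 1
11am start Lucia → 2
11:10am start Sofia → 3
12:30pm start Jonas → 4
1:40pm end Amara → 3
2:10pm end Sofia → 2
2:30pm end Jonas → 1
4:20pm end Lucia → 0
4:20pm start Marcus → 1
7:50pm end Marcus → 0
Peak is 4, at 12:30pm (Amara, Jonas, Lucia, Sofia).

4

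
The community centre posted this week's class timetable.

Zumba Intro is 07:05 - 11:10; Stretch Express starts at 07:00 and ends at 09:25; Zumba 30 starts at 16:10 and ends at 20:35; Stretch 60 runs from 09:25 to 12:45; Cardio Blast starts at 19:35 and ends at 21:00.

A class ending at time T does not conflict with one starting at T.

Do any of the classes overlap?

Sorted by start: Stretch Express, Zumba Intro, Stretch 60, Zumba 30, Cardio Blast.
Zumba Intro starts before Stretch Express ends → Stretch Express and Zumba Intro overlap.
That's a conflict, so the schedule is not conflict-free.

Yes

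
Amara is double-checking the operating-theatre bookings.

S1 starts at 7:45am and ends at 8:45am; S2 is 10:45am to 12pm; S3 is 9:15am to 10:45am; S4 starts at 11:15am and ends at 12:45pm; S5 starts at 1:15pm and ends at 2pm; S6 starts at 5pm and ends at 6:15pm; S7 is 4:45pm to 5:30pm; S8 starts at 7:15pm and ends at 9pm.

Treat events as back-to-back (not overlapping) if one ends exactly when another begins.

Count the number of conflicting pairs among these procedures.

2

Sorted by start: S1, S3, S2, S4, S5, S7, S6, S8.
S3 starts after S1 ends, so nothing later overlaps S1 either.
S2 starts exactly when S3 ends (back-to-back, no overlap), so nothing later overlaps S3 either.
S4 starts before S2 ends → S2 and S4 overlap.
S5 starts after S2 ends, so nothing later overlaps S2 either.
S5 starts after S4 ends, so nothing later overlaps S4 either.
S7 starts after S5 ends, so nothing later overlaps S5 either.
S6 starts before S7 ends → S7 and S6 overlap.
S8 starts after S7 ends.
S8 starts after S6 ends.
Overlapping pairs: S2 & S4, S6 & S7 — 2 in total.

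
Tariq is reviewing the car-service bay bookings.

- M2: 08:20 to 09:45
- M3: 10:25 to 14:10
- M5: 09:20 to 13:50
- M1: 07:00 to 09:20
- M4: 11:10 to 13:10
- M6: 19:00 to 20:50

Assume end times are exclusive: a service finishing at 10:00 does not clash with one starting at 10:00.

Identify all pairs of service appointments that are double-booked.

Sorted by start: M1, M2, M5, M3, M4, M6.
M2 starts before M1 ends → M1 and M2 overlap.
M5 starts exactly when M1 ends (back-to-back, no overlap), so nothing later overlaps M1 either.
M5 starts before M2 ends → M2 and M5 overlap.
M3 starts after M2 ends, so nothing later overlaps M2 either.
M3 starts before M5 ends → M5 and M3 overlap.
M4 starts before M5 ends → M5 and M4 overlap.
M6 starts after M5 ends.
M4 starts before M3 ends → M3 and M4 overlap.
M6 starts after M3 ends.
M6 starts after M4 ends.

M1 & M2, M2 & M5, M3 & M4, M3 & M5, M4 & M5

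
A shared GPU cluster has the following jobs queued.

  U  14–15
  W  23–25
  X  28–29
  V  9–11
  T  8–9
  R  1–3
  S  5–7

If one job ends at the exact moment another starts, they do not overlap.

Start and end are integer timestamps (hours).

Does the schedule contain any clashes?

No

Check each pair: they overlap iff neither finishes before the other starts.
Sorted by start: R, S, T, V, U, W, X.
S starts after R ends, so nothing later overlaps R either.
T starts after S ends, so nothing later overlaps S either.
V starts exactly when T ends (back-to-back, no overlap), so nothing later overlaps T either.
U starts after V ends, so nothing later overlaps V either.
W starts after U ends, so nothing later overlaps U either.
X starts after W ends.
Every pair is clear; the schedule has no overlaps.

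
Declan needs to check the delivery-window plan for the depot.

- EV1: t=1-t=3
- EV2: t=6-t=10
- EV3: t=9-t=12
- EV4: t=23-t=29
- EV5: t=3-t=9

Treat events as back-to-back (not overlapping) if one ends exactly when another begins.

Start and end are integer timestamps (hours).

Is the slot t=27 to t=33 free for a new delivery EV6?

EV1: ends t=3 at or before EV6 starts t=27 → clear.
EV5: ends t=9 at or before EV6 starts t=27 → clear.
EV2: ends t=10 at or before EV6 starts t=27 → clear.
EV3: ends t=12 at or before EV6 starts t=27 → clear.
EV4: starts t=23 before EV6 ends t=33, and ends t=29 after EV6 starts t=27 → overlap.
EV6 overlaps EV4.

No — it overlaps EV4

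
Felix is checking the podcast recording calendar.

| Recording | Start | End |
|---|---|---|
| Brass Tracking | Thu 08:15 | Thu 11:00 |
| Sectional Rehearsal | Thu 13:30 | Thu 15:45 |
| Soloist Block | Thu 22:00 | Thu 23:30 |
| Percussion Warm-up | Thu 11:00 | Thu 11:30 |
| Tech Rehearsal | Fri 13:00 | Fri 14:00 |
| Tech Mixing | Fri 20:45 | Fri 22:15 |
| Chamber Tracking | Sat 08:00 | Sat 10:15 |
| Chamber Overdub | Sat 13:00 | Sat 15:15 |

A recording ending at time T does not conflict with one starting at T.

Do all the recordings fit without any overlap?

Sorted by start: Brass Tracking, Percussion Warm-up, Sectional Rehearsal, Soloist Block, Tech Rehearsal, Tech Mixing, Chamber Tracking, Chamber Overdub.
Percussion Warm-up starts exactly when Brass Tracking ends (back-to-back, no overlap), so nothing later overlaps Brass Tracking either.
Sectional Rehearsal starts after Percussion Warm-up ends, so nothing later overlaps Percussion Warm-up either.
Soloist Block starts after Sectional Rehearsal ends, so nothing later overlaps Sectional Rehearsal either.
Tech Rehearsal starts after Soloist Block ends, so nothing later overlaps Soloist Block either.
Tech Mixing starts after Tech Rehearsal ends, so nothing later overlaps Tech Rehearsal either.
Chamber Tracking starts after Tech Mixing ends, so nothing later overlaps Tech Mixing either.
Chamber Overdub starts after Chamber Tracking ends.
Every pair is clear; the schedule has no overlaps.

Yes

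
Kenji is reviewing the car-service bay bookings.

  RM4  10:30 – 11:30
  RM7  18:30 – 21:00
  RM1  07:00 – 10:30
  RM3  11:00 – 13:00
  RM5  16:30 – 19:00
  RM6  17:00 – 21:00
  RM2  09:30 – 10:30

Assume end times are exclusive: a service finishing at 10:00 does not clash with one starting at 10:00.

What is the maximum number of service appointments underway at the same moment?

Sort all start/end points and keep a running count:
07:00 start RM1 → 1
09:30 start RM2 → 2
10:30 end RM1 → 1
10:30 end RM2 → 0
10:30 start RM4 → 1
11:00 start RM3 → 2
11:30 end RM4 → 1
13:00 end RM3 → 0
16:30 start RM5 → 1
17:00 start RM6 → 2
18:30 start RM7 → 3
19:00 end RM5 → 2
21:00 end RM6 → 1
21:00 end RM7 → 0
Peak is 3, at 18:30 (RM5, RM6, RM7).

3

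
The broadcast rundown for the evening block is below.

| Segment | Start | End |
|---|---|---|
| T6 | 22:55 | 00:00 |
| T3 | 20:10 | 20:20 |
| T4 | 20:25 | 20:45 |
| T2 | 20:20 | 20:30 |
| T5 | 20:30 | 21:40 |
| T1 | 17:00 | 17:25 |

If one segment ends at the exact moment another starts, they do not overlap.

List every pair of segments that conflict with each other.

Sorted by start: T1, T3, T2, T4, T5, T6.
T3 starts after T1 ends — done with T1.
T2 starts exactly when T3 ends (back-to-back, no overlap) — done with T3.
T4 starts before T2 ends → T2 and T4 overlap.
T5 starts exactly when T2 ends (back-to-back, no overlap) — done with T2.
T5 starts before T4 ends → T4 and T5 overlap.
T6 starts after T4 ends.
T6 starts after T5 ends.

T2 & T4, T4 & T5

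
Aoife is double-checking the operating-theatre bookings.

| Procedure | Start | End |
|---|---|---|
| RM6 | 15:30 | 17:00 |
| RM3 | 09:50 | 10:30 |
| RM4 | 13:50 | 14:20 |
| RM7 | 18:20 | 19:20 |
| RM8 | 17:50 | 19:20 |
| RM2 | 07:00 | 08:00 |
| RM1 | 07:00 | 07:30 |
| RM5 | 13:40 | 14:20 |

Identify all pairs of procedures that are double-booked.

Sorted by start: RM1, RM2, RM3, RM5, RM4, RM6, RM8, RM7.
RM2 starts before RM1 ends → RM1 and RM2 overlap.
RM3 starts after RM1 ends, so nothing later overlaps RM1 either.
RM3 starts after RM2 ends, so nothing later overlaps RM2 either.
RM5 starts after RM3 ends, so nothing later overlaps RM3 either.
RM4 starts before RM5 ends → RM5 and RM4 overlap.
RM6 starts after RM5 ends, so nothing later overlaps RM5 either.
RM6 starts after RM4 ends, so nothing later overlaps RM4 either.
RM8 starts after RM6 ends, so nothing later overlaps RM6 either.
RM7 starts before RM8 ends → RM8 and RM7 overlap.

RM1 & RM2, RM4 & RM5, RM7 & RM8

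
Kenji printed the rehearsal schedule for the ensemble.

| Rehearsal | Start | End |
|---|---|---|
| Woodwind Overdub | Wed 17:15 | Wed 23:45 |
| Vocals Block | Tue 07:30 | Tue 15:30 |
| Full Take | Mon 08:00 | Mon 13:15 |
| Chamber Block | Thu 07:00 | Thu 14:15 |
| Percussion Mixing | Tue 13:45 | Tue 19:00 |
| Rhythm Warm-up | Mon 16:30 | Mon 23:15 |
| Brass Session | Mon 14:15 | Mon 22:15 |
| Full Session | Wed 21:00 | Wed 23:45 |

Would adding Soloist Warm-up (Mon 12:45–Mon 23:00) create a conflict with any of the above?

Yes — it overlaps Brass Session, Full Take, Rhythm Warm-up

Full Take: starts Mon 08:00 before Soloist Warm-up ends Mon 23:00, and ends Mon 13:15 after Soloist Warm-up starts Mon 12:45 → overlap.
Brass Session: starts Mon 14:15 before Soloist Warm-up ends Mon 23:00, and ends Mon 22:15 after Soloist Warm-up starts Mon 12:45 → overlap.
Rhythm Warm-up: starts Mon 16:30 before Soloist Warm-up ends Mon 23:00, and ends Mon 23:15 after Soloist Warm-up starts Mon 12:45 → overlap.
Vocals Block: starts Tue 07:30 at or after Soloist Warm-up ends Mon 23:00 → clear.
Percussion Mixing: starts Tue 13:45 at or after Soloist Warm-up ends Mon 23:00 → clear.
Woodwind Overdub: starts Wed 17:15 at or after Soloist Warm-up ends Mon 23:00 → clear.
Full Session: starts Wed 21:00 at or after Soloist Warm-up ends Mon 23:00 → clear.
Chamber Block: starts Thu 07:00 at or after Soloist Warm-up ends Mon 23:00 → clear.
Soloist Warm-up overlaps Rhythm Warm-up, Full Take, Brass Session.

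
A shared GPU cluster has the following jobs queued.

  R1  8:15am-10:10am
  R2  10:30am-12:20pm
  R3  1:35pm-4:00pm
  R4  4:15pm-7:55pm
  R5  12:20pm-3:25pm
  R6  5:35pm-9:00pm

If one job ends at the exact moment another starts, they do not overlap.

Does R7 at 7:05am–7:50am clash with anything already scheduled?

R1: starts 8:15am at or after R7 ends 7:50am → clear.
R2: starts 10:30am at or after R7 ends 7:50am → clear.
R5: starts 12:20pm at or after R7 ends 7:50am → clear.
R3: starts 1:35pm at or after R7 ends 7:50am → clear.
R4: starts 4:15pm at or after R7 ends 7:50am → clear.
R6: starts 5:35pm at or after R7 ends 7:50am → clear.

No — it doesn't clash with anything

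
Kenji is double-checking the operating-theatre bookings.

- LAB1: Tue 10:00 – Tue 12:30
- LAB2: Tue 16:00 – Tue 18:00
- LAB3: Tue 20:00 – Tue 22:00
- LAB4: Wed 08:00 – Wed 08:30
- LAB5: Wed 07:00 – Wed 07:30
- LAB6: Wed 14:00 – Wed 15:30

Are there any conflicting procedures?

Two intervals overlap when each starts before the other ends.
Sorted by start: LAB1, LAB2, LAB3, LAB5, LAB4, LAB6.
LAB2 starts after LAB1 ends, so LAB1 has no further overlaps.
LAB3 starts after LAB2 ends, so LAB2 has no further overlaps.
LAB5 starts after LAB3 ends, so LAB3 has no further overlaps.
LAB4 starts after LAB5 ends, so LAB5 has no further overlaps.
LAB6 starts after LAB4 ends.
Every pair is clear; the schedule has no overlaps.

No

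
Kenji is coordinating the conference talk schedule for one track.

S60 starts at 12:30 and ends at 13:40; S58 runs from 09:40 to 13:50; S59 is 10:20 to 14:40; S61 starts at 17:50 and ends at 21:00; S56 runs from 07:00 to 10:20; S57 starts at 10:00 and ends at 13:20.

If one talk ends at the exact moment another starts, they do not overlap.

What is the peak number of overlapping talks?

4

Walk through starts and ends in time order (an end at T is processed before a start at T):
07:00 start S56 → 1
09:40 start S58 → 2
10:00 start S57 → 3
10:20 end S56 → 2
10:20 start S59 → 3
12:30 start S60 → 4
13:20 end S57 → 3
13:40 end S60 → 2
13:50 end S58 → 1
14:40 end S59 → 0
17:50 start S61 → 1
21:00 end S61 → 0
Peak is 4, at 12:30 (S57, S58, S59, S60).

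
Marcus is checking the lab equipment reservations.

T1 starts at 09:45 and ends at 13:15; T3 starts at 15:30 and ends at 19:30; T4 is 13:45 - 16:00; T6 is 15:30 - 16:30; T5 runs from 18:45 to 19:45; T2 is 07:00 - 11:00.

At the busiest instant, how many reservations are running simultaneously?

Sweep the timeline, counting +1 at each start and −1 at each end (ends before starts at a tie):
07:00 start T2 → 1
09:45 start T1 → 2
11:00 end T2 → 1
13:15 end T1 → 0
13:45 start T4 → 1
15:30 start T3 → 2
15:30 start T6 → 3
16:00 end T4 → 2
16:30 end T6 → 1
18:45 start T5 → 2
19:30 end T3 → 1
19:45 end T5 → 0
Peak is 3, at 15:30 (T3, T4, T6).

3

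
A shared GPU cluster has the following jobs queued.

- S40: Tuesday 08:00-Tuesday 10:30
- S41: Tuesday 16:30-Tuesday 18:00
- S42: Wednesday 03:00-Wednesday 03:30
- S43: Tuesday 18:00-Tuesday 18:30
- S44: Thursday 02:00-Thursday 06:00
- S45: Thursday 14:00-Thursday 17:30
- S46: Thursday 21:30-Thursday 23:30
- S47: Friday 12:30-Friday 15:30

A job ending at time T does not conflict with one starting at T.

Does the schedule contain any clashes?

Sorted by start: S40, S41, S43, S42, S44, S45, S46, S47.
S41 starts after S40 ends; S40 is clear from here.
S43 starts exactly when S41 ends (back-to-back, no overlap); S41 is clear from here.
S42 starts after S43 ends; S43 is clear from here.
S44 starts after S42 ends; S42 is clear from here.
S45 starts after S44 ends; S44 is clear from here.
S46 starts after S45 ends; S45 is clear from here.
S47 starts after S46 ends.
Every pair is clear; the schedule has no overlaps.

No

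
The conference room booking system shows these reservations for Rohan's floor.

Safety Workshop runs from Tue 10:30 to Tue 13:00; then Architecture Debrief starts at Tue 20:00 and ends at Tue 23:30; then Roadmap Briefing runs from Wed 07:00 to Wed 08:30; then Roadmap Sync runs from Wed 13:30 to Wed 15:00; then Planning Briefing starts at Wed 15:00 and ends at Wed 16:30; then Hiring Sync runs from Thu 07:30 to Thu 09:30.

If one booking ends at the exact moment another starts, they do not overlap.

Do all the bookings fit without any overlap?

Sorted by start: Safety Workshop, Architecture Debrief, Roadmap Briefing, Roadmap Sync, Planning Briefing, Hiring Sync.
Architecture Debrief starts after Safety Workshop ends, so Safety Workshop has no further overlaps.
Roadmap Briefing starts after Architecture Debrief ends, so Architecture Debrief has no further overlaps.
Roadmap Sync starts after Roadmap Briefing ends, so Roadmap Briefing has no further overlaps.
Planning Briefing starts exactly when Roadmap Sync ends (back-to-back, no overlap), so Roadmap Sync has no further overlaps.
Hiring Sync starts after Planning Briefing ends.
Every pair is clear; the schedule has no overlaps.

Yes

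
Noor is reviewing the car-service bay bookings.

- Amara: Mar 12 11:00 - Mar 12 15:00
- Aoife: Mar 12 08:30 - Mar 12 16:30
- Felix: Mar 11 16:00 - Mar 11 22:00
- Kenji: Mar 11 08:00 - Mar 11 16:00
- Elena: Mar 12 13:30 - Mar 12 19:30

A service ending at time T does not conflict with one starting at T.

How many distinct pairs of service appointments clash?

3

Two intervals overlap when each starts before the other ends.
Sorted by start: Kenji, Felix, Aoife, Amara, Elena.
Felix starts exactly when Kenji ends (back-to-back, no overlap), so Kenji has no further overlaps.
Aoife starts after Felix ends, so Felix has no further overlaps.
Amara starts before Aoife ends → Aoife and Amara overlap.
Elena starts before Aoife ends → Aoife and Elena overlap.
Elena starts before Amara ends → Amara and Elena overlap.
Overlapping pairs: Amara & Aoife, Amara & Elena, Aoife & Elena — 3 in total.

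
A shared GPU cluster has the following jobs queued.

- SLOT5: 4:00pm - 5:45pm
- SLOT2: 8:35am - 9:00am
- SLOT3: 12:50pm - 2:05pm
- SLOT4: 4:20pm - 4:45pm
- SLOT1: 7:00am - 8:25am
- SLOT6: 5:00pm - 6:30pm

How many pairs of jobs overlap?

2

Sorted by start: SLOT1, SLOT2, SLOT3, SLOT5, SLOT4, SLOT6.
SLOT2 starts after SLOT1 ends, so nothing later overlaps SLOT1 either.
SLOT3 starts after SLOT2 ends, so nothing later overlaps SLOT2 either.
SLOT5 starts after SLOT3 ends, so nothing later overlaps SLOT3 either.
SLOT4 starts before SLOT5 ends → SLOT5 and SLOT4 overlap.
SLOT6 starts before SLOT5 ends → SLOT5 and SLOT6 overlap.
SLOT6 starts after SLOT4 ends.
Overlapping pairs: SLOT4 & SLOT5, SLOT5 & SLOT6 — 2 in total.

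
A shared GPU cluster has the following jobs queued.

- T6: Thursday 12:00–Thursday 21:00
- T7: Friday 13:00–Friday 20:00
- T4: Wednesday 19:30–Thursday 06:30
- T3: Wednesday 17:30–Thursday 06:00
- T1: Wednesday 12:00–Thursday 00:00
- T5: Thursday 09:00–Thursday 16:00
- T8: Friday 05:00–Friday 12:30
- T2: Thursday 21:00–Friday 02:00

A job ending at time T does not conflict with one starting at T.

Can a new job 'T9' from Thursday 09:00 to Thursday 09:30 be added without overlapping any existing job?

No — it overlaps T5

T1: ends Thursday 00:00 at or before T9 starts Thursday 09:00 → clear.
T3: ends Thursday 06:00 at or before T9 starts Thursday 09:00 → clear.
T4: ends Thursday 06:30 at or before T9 starts Thursday 09:00 → clear.
T5: starts Thursday 09:00 before T9 ends Thursday 09:30, and ends Thursday 16:00 after T9 starts Thursday 09:00 → overlap.
T6: starts Thursday 12:00 at or after T9 ends Thursday 09:30 → clear.
T2: starts Thursday 21:00 at or after T9 ends Thursday 09:30 → clear.
T8: starts Friday 05:00 at or after T9 ends Thursday 09:30 → clear.
T7: starts Friday 13:00 at or after T9 ends Thursday 09:30 → clear.
T9 overlaps T5.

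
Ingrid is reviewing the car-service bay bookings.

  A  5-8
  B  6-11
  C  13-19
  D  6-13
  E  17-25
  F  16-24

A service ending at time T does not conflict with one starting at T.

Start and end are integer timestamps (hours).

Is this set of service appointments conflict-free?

No

Two intervals overlap when each starts before the other ends.
Sorted by start: A, B, D, C, F, E.
B starts before A ends → A and B overlap.
That's a conflict, so the schedule is not conflict-free.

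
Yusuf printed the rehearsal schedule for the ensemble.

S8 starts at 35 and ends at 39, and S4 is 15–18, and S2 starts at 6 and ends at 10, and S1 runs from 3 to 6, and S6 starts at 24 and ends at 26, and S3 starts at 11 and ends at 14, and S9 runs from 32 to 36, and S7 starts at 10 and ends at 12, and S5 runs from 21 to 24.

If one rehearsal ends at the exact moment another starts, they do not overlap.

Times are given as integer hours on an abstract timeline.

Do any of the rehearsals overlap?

Sorted by start: S1, S2, S7, S3, S4, S5, S6, S9, S8.
S2 starts exactly when S1 ends (back-to-back, no overlap); S1 is clear from here.
S7 starts exactly when S2 ends (back-to-back, no overlap); S2 is clear from here.
S3 starts before S7 ends → S7 and S3 overlap.
That's a conflict, so the schedule is not conflict-free.

Yes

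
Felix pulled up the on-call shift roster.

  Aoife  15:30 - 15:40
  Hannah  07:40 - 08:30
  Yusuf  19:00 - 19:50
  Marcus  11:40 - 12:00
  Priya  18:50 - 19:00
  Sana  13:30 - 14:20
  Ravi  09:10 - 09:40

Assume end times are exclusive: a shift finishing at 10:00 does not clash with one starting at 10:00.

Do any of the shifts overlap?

Check each pair: they overlap iff neither finishes before the other starts.
Sorted by start: Hannah, Ravi, Marcus, Sana, Aoife, Priya, Yusuf.
Ravi starts after Hannah ends, so Hannah has no further overlaps.
Marcus starts after Ravi ends, so Ravi has no further overlaps.
Sana starts after Marcus ends, so Marcus has no further overlaps.
Aoife starts after Sana ends, so Sana has no further overlaps.
Priya starts after Aoife ends, so Aoife has no further overlaps.
Yusuf starts exactly when Priya ends (back-to-back, no overlap).
Every pair is clear; the schedule has no overlaps.

No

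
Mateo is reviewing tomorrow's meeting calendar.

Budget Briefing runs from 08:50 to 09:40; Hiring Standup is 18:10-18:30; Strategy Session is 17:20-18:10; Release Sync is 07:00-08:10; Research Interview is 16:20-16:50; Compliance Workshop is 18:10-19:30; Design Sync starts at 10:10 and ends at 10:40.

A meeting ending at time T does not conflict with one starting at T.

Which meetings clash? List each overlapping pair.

Compliance Workshop & Hiring Standup

Check each pair: they overlap iff neither finishes before the other starts.
Sorted by start: Release Sync, Budget Briefing, Design Sync, Research Interview, Strategy Session, Compliance Workshop, Hiring Standup.
Budget Briefing starts after Release Sync ends; Release Sync is clear from here.
Design Sync starts after Budget Briefing ends; Budget Briefing is clear from here.
Research Interview starts after Design Sync ends; Design Sync is clear from here.
Strategy Session starts after Research Interview ends; Research Interview is clear from here.
Compliance Workshop starts exactly when Strategy Session ends (back-to-back, no overlap); Strategy Session is clear from here.
Hiring Standup starts before Compliance Workshop ends → Compliance Workshop and Hiring Standup overlap.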